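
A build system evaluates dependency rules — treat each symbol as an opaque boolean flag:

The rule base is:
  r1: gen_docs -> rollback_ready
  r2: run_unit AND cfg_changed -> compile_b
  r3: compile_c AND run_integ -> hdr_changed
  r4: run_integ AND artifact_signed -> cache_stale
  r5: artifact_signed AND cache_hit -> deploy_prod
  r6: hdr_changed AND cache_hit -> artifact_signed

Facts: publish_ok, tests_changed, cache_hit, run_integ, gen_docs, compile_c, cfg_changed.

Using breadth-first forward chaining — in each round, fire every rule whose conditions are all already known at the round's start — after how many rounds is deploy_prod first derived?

3

Round 1: r1 [gen_docs -> rollback_ready]; r3 [compile_c AND run_integ -> hdr_changed]. New: rollback_ready, hdr_changed.
Round 2: r6 [hdr_changed AND cache_hit -> artifact_signed]. New: artifact_signed.
Round 3: r4 [run_integ AND artifact_signed -> cache_stale]; r5 [artifact_signed AND cache_hit -> deploy_prod]. New: cache_stale, deploy_prod.
deploy_prod first appears in round 3.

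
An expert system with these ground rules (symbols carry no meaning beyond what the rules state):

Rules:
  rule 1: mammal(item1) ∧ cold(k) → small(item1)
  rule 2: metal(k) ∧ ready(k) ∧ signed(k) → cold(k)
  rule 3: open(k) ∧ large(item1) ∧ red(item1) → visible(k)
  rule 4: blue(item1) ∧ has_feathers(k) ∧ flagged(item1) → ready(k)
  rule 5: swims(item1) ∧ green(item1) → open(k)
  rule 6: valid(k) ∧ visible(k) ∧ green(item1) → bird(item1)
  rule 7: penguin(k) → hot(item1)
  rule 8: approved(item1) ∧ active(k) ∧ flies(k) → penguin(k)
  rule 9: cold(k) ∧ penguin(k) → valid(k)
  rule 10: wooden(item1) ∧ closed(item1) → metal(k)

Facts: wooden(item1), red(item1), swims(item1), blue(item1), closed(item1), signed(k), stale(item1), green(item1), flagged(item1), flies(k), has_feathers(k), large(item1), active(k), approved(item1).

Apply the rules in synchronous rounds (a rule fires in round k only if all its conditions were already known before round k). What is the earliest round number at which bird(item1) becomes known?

4

Round 1 fires rule 4, rule 5, rule 8, rule 10, giving ready(k), open(k), penguin(k), metal(k).
Round 2 fires rule 2, rule 3, rule 7, giving cold(k), visible(k), hot(item1).
Round 3 fires rule 9, giving valid(k).
Round 4 fires rule 6, giving bird(item1).
bird(item1) first appears in round 4.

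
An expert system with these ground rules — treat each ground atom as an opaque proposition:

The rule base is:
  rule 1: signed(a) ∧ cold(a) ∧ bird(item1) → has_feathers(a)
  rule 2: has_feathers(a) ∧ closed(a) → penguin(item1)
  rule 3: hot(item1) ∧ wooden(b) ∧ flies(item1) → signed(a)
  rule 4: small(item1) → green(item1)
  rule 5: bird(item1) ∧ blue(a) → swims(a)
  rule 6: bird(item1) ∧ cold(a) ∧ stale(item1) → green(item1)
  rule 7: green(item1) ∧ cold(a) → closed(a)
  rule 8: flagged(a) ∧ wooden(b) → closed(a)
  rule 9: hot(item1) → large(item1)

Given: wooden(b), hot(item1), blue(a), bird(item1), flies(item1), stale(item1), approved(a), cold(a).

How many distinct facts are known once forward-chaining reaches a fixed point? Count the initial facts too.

Round 1: rule 3 [hot(item1) ∧ wooden(b) ∧ flies(item1) → signed(a)]; rule 5 [bird(item1) ∧ blue(a) → swims(a)]; rule 6 [bird(item1) ∧ cold(a) ∧ stale(item1) → green(item1)]; rule 9 [hot(item1) → large(item1)]. Adds signed(a), swims(a), green(item1), large(item1).
Round 2: rule 1 [signed(a) ∧ cold(a) ∧ bird(item1) → has_feathers(a)]; rule 7 [green(item1) ∧ cold(a) → closed(a)]. Adds has_feathers(a), closed(a).
Round 3: rule 2 [has_feathers(a) ∧ closed(a) → penguin(item1)]. Adds penguin(item1).
Closure: {approved(a), bird(item1), blue(a), closed(a), cold(a), flies(item1), green(item1), has_feathers(a), hot(item1), large(item1), penguin(item1), signed(a), stale(item1), swims(a), wooden(b)} — 15 facts.

15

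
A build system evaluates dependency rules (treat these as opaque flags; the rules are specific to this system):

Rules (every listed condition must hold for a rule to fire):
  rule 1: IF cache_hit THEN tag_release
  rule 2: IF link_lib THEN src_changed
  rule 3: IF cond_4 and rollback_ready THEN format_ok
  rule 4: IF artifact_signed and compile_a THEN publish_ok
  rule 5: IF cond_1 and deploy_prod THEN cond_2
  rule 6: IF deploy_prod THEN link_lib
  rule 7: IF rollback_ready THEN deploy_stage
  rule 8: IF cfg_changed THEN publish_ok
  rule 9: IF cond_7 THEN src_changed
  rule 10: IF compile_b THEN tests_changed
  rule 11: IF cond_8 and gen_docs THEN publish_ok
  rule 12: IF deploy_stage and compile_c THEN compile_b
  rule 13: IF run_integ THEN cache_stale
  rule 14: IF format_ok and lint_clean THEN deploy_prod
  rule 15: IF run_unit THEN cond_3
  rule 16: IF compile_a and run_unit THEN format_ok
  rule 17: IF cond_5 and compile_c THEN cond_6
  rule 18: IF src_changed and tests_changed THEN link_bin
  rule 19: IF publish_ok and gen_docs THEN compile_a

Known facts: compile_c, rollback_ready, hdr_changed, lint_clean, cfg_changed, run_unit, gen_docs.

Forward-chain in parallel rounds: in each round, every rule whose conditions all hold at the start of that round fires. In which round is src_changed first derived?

Round 1 fires rule 7, rule 8, rule 15, giving deploy_stage, publish_ok, cond_3.
Round 2 fires rule 12, rule 19, giving compile_b, compile_a.
Round 3 fires rule 10, rule 16, giving tests_changed, format_ok.
Round 4 fires rule 14, giving deploy_prod.
Round 5 fires rule 6, giving link_lib.
Round 6 fires rule 2, giving src_changed.
src_changed first appears in round 6.

6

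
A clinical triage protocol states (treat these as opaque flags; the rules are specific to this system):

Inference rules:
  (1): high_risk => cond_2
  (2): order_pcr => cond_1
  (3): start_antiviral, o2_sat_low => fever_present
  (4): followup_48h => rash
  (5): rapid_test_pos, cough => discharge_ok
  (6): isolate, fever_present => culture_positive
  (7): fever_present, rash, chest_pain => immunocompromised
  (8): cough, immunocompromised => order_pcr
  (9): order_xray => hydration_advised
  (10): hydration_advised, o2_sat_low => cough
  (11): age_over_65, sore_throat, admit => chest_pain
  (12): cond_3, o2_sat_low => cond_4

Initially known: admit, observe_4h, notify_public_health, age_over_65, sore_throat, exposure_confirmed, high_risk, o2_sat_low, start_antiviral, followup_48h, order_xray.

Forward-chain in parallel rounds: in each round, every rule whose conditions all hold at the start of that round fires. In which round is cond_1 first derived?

4

Round 1 fires (1), (3), (4), (9), (11), giving cond_2, fever_present, rash, hydration_advised, chest_pain.
Round 2 fires (7), (10), giving immunocompromised, cough.
Round 3 fires (8), giving order_pcr.
Round 4 fires (2), giving cond_1.
cond_1 first appears in round 4.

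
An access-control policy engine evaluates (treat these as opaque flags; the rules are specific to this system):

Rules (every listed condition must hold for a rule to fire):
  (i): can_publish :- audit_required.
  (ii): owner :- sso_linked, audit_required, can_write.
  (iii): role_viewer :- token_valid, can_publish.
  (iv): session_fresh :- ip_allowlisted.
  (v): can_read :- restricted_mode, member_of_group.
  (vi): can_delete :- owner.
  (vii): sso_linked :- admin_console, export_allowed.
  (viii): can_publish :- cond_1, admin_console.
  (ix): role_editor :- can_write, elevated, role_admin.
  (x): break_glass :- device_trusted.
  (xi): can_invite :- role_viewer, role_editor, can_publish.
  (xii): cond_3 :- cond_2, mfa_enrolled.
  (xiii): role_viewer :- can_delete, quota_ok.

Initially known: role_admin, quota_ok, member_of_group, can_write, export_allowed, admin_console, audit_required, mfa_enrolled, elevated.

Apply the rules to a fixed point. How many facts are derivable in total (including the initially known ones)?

[1] (i) [can_publish :- audit_required.]; (vii) [sso_linked :- admin_console, export_allowed.]; (ix) [role_editor :- can_write, elevated, role_admin.]. ⇒ new: can_publish, sso_linked, role_editor.
[2] (ii) [owner :- sso_linked, audit_required, can_write.]. ⇒ new: owner.
[3] (vi) [can_delete :- owner.]. ⇒ new: can_delete.
[4] (xiii) [role_viewer :- can_delete, quota_ok.]. ⇒ new: role_viewer.
[5] (xi) [can_invite :- role_viewer, role_editor, can_publish.]. ⇒ new: can_invite.
Closure: {admin_console, audit_required, can_delete, can_invite, can_publish, can_write, elevated, export_allowed, member_of_group, mfa_enrolled, owner, quota_ok, role_admin, role_editor, role_viewer, sso_linked} — 16 facts.

16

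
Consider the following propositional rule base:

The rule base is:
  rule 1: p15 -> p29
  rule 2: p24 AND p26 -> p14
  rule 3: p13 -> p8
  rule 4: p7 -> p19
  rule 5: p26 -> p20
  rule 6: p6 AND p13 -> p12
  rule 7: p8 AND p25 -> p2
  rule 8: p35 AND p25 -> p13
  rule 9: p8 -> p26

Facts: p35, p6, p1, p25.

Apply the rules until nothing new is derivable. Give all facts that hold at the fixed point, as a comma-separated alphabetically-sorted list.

p1, p12, p13, p2, p20, p25, p26, p35, p6, p8

Round 1: rule 8 [p35 AND p25 -> p13]. New: p13.
Round 2: rule 3 [p13 -> p8]; rule 6 [p6 AND p13 -> p12]. New: p8, p12.
Round 3: rule 7 [p8 AND p25 -> p2]; rule 9 [p8 -> p26]. New: p2, p26.
Round 4: rule 5 [p26 -> p20]. New: p20.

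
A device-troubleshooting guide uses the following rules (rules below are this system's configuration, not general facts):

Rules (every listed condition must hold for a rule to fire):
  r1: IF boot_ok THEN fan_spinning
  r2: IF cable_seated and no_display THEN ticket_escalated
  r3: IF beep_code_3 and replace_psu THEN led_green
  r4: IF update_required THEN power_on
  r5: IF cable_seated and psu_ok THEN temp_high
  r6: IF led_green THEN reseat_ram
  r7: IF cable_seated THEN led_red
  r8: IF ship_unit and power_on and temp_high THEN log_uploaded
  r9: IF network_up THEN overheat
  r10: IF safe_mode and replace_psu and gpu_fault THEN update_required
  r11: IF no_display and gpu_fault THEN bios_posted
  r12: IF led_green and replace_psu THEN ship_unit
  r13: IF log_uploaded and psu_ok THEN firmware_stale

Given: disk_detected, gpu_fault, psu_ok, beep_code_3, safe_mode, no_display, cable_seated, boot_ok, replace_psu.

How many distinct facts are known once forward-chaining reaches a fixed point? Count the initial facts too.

[1] r1 [IF boot_ok THEN fan_spinning]; r2 [IF cable_seated and no_display THEN ticket_escalated]; r3 [IF beep_code_3 and replace_psu THEN led_green]; r5 [IF cable_seated and psu_ok THEN temp_high]; r7 [IF cable_seated THEN led_red]; r10 [IF safe_mode and replace_psu and gpu_fault THEN update_required]; r11 [IF no_display and gpu_fault THEN bios_posted]. ⇒ new: fan_spinning, ticket_escalated, led_green, temp_high, led_red, update_required, bios_posted.
[2] r4 [IF update_required THEN power_on]; r6 [IF led_green THEN reseat_ram]; r12 [IF led_green and replace_psu THEN ship_unit]. ⇒ new: power_on, reseat_ram, ship_unit.
[3] r8 [IF ship_unit and power_on and temp_high THEN log_uploaded]. ⇒ new: log_uploaded.
[4] r13 [IF log_uploaded and psu_ok THEN firmware_stale]. ⇒ new: firmware_stale.
Closure: {beep_code_3, bios_posted, boot_ok, cable_seated, disk_detected, fan_spinning, firmware_stale, gpu_fault, led_green, led_red, log_uploaded, no_display, power_on, psu_ok, replace_psu, reseat_ram, safe_mode, ship_unit, temp_high, ticket_escalated, update_required} — 21 facts.

21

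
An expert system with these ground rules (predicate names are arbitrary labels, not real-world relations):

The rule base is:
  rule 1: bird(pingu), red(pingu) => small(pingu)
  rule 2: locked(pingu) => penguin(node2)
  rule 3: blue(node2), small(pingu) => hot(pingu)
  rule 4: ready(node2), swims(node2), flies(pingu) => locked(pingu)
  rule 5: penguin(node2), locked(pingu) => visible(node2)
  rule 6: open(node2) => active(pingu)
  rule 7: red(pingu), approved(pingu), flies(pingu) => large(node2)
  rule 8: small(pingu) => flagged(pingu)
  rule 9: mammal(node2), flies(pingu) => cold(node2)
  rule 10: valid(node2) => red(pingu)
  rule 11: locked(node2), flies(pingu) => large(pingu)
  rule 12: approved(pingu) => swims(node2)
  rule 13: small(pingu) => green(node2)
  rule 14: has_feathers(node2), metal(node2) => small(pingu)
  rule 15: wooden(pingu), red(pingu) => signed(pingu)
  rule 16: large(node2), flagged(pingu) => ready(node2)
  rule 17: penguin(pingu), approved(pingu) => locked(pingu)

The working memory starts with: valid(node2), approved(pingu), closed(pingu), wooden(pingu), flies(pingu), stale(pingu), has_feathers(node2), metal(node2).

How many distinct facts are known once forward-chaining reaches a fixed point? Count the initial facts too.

Round 1: rule 10 [valid(node2) => red(pingu)]; rule 12 [approved(pingu) => swims(node2)]; rule 14 [has_feathers(node2), metal(node2) => small(pingu)]. Adds red(pingu), swims(node2), small(pingu).
Round 2: rule 7 [red(pingu), approved(pingu), flies(pingu) => large(node2)]; rule 8 [small(pingu) => flagged(pingu)]; rule 13 [small(pingu) => green(node2)]; rule 15 [wooden(pingu), red(pingu) => signed(pingu)]. Adds large(node2), flagged(pingu), green(node2), signed(pingu).
Round 3: rule 16 [large(node2), flagged(pingu) => ready(node2)]. Adds ready(node2).
Round 4: rule 4 [ready(node2), swims(node2), flies(pingu) => locked(pingu)]. Adds locked(pingu).
Round 5: rule 2 [locked(pingu) => penguin(node2)]. Adds penguin(node2).
Round 6: rule 5 [penguin(node2), locked(pingu) => visible(node2)]. Adds visible(node2).
Closure: {approved(pingu), closed(pingu), flagged(pingu), flies(pingu), green(node2), has_feathers(node2), large(node2), locked(pingu), metal(node2), penguin(node2), ready(node2), red(pingu), signed(pingu), small(pingu), stale(pingu), swims(node2), valid(node2), visible(node2), wooden(pingu)} — 19 facts.

19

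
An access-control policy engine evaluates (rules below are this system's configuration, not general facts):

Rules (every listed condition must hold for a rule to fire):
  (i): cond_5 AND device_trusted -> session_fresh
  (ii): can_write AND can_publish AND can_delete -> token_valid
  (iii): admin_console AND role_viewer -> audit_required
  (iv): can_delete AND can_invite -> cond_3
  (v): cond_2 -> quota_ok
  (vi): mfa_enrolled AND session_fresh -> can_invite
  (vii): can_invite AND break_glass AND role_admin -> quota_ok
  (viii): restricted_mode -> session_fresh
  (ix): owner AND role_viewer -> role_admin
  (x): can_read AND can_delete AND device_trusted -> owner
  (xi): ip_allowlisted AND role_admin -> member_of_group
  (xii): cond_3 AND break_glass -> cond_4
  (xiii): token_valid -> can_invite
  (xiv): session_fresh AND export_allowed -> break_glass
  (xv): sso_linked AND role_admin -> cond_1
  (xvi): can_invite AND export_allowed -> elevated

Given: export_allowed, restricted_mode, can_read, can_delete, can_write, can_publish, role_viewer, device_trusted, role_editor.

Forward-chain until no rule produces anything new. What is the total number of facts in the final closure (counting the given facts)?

19

Round 1: (ii) [can_write AND can_publish AND can_delete -> token_valid]; (viii) [restricted_mode -> session_fresh]; (x) [can_read AND can_delete AND device_trusted -> owner]. Adds token_valid, session_fresh, owner.
Round 2: (ix) [owner AND role_viewer -> role_admin]; (xiii) [token_valid -> can_invite]; (xiv) [session_fresh AND export_allowed -> break_glass]. Adds role_admin, can_invite, break_glass.
Round 3: (iv) [can_delete AND can_invite -> cond_3]; (vii) [can_invite AND break_glass AND role_admin -> quota_ok]; (xvi) [can_invite AND export_allowed -> elevated]. Adds cond_3, quota_ok, elevated.
Round 4: (xii) [cond_3 AND break_glass -> cond_4]. Adds cond_4.
Closure: {break_glass, can_delete, can_invite, can_publish, can_read, can_write, cond_3, cond_4, device_trusted, elevated, export_allowed, owner, quota_ok, restricted_mode, role_admin, role_editor, role_viewer, session_fresh, token_valid} — 19 facts.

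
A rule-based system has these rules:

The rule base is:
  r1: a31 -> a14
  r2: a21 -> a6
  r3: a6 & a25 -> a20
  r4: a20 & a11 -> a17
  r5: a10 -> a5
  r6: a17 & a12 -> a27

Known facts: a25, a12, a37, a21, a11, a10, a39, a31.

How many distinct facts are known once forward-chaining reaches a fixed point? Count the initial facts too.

14

Round 1: r1 [a31 -> a14]; r2 [a21 -> a6]; r5 [a10 -> a5]. New: a14, a6, a5.
Round 2: r3 [a6 & a25 -> a20]. New: a20.
Round 3: r4 [a20 & a11 -> a17]. New: a17.
Round 4: r6 [a17 & a12 -> a27]. New: a27.
Closure: {a10, a11, a12, a14, a17, a20, a21, a25, a27, a31, a37, a39, a5, a6} — 14 facts.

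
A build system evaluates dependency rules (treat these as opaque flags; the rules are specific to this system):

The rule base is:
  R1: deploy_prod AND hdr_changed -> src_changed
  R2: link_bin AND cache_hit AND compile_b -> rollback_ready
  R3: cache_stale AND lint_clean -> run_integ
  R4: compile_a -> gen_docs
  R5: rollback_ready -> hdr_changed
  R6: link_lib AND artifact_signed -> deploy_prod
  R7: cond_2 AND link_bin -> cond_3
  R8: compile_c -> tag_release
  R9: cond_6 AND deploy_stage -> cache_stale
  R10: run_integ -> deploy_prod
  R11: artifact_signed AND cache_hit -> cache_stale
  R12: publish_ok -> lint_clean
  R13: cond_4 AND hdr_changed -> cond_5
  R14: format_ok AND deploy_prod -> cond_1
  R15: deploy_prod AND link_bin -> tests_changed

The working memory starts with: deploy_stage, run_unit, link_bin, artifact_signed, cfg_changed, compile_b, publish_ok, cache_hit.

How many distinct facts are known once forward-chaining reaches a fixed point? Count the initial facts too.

16

Round 1 — R2, R11, R12, derive rollback_ready, cache_stale, lint_clean.
Round 2 — R3, R5, derive run_integ, hdr_changed.
Round 3 — R10, derive deploy_prod.
Round 4 — R1, R15, derive src_changed, tests_changed.
Closure: {artifact_signed, cache_hit, cache_stale, cfg_changed, compile_b, deploy_prod, deploy_stage, hdr_changed, link_bin, lint_clean, publish_ok, rollback_ready, run_integ, run_unit, src_changed, tests_changed} — 16 facts.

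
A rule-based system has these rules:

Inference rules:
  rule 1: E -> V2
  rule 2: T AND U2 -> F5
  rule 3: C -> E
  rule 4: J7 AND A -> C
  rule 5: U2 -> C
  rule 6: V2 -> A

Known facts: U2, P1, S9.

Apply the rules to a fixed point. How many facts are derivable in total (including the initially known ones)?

7

[1] rule 5 [U2 -> C]. ⇒ new: C.
[2] rule 3 [C -> E]. ⇒ new: E.
[3] rule 1 [E -> V2]. ⇒ new: V2.
[4] rule 6 [V2 -> A]. ⇒ new: A.
Closure: {A, C, E, P1, S9, U2, V2} — 7 facts.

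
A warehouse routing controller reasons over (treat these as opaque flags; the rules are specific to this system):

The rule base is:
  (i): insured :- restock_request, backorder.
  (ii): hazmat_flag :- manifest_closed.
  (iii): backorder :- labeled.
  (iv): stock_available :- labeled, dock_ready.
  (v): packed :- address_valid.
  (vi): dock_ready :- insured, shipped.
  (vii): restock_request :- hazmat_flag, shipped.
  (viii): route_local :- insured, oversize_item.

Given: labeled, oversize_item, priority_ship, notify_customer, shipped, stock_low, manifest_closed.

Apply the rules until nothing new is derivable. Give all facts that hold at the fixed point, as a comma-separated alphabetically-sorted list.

backorder, dock_ready, hazmat_flag, insured, labeled, manifest_closed, notify_customer, oversize_item, priority_ship, restock_request, route_local, shipped, stock_available, stock_low

Round 1: (ii) [hazmat_flag :- manifest_closed.]; (iii) [backorder :- labeled.]. New: hazmat_flag, backorder.
Round 2: (vii) [restock_request :- hazmat_flag, shipped.]. New: restock_request.
Round 3: (i) [insured :- restock_request, backorder.]. New: insured.
Round 4: (vi) [dock_ready :- insured, shipped.]; (viii) [route_local :- insured, oversize_item.]. New: dock_ready, route_local.
Round 5: (iv) [stock_available :- labeled, dock_ready.]. New: stock_available.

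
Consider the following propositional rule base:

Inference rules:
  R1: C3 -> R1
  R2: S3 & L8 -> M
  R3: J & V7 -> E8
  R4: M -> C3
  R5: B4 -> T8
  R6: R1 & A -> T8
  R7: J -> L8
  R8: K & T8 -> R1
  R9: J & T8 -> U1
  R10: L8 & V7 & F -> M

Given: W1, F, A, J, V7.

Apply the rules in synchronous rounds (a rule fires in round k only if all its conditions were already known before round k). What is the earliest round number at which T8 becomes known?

5

Round 1: R3 [J & V7 -> E8]; R7 [J -> L8]. New: E8, L8.
Round 2: R10 [L8 & V7 & F -> M]. New: M.
Round 3: R4 [M -> C3]. New: C3.
Round 4: R1 [C3 -> R1]. New: R1.
Round 5: R6 [R1 & A -> T8]. New: T8.
T8 first appears in round 5.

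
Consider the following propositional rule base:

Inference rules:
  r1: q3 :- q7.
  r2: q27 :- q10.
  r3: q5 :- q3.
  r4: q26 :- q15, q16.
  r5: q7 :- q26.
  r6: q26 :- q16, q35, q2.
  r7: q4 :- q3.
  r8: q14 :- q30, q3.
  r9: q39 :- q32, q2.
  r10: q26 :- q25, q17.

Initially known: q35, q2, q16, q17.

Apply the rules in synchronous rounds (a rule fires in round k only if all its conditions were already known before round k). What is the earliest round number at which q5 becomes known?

4

Round 1: r6 [q26 :- q16, q35, q2.]. New: q26.
Round 2: r5 [q7 :- q26.]. New: q7.
Round 3: r1 [q3 :- q7.]. New: q3.
Round 4: r3 [q5 :- q3.]; r7 [q4 :- q3.]. New: q5, q4.
q5 first appears in round 4.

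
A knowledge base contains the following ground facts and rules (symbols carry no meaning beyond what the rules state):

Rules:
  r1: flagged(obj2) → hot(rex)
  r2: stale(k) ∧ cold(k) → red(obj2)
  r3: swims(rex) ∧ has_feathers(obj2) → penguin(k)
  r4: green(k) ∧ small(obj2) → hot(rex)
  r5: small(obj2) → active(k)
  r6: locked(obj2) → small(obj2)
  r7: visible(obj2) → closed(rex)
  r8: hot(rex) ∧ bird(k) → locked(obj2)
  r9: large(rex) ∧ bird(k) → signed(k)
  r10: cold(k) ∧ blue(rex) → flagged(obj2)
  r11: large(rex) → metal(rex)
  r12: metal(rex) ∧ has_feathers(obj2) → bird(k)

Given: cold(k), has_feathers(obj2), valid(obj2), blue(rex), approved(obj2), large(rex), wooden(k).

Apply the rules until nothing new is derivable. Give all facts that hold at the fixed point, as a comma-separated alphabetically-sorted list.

active(k), approved(obj2), bird(k), blue(rex), cold(k), flagged(obj2), has_feathers(obj2), hot(rex), large(rex), locked(obj2), metal(rex), signed(k), small(obj2), valid(obj2), wooden(k)

Round 1 fires r10, r11, giving flagged(obj2), metal(rex).
Round 2 fires r1, r12, giving hot(rex), bird(k).
Round 3 fires r8, r9, giving locked(obj2), signed(k).
Round 4 fires r6, giving small(obj2).
Round 5 fires r5, giving active(k).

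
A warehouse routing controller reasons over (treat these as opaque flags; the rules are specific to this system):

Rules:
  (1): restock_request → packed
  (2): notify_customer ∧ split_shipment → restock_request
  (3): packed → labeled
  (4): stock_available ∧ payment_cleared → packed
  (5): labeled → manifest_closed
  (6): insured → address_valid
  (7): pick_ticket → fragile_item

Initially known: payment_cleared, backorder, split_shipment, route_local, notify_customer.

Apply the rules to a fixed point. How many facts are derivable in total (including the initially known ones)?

Round 1 — (2), derive restock_request.
Round 2 — (1), derive packed.
Round 3 — (3), derive labeled.
Round 4 — (5), derive manifest_closed.
Closure: {backorder, labeled, manifest_closed, notify_customer, packed, payment_cleared, restock_request, route_local, split_shipment} — 9 facts.

9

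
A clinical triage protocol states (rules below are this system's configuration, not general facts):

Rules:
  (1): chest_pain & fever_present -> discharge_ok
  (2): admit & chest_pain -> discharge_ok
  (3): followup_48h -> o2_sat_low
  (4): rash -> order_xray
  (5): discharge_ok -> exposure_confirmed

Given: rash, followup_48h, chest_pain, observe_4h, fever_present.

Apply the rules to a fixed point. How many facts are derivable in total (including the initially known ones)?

Round 1 fires (1), (3), (4), giving discharge_ok, o2_sat_low, order_xray.
Round 2 fires (5), giving exposure_confirmed.
Closure: {chest_pain, discharge_ok, exposure_confirmed, fever_present, followup_48h, o2_sat_low, observe_4h, order_xray, rash} — 9 facts.

9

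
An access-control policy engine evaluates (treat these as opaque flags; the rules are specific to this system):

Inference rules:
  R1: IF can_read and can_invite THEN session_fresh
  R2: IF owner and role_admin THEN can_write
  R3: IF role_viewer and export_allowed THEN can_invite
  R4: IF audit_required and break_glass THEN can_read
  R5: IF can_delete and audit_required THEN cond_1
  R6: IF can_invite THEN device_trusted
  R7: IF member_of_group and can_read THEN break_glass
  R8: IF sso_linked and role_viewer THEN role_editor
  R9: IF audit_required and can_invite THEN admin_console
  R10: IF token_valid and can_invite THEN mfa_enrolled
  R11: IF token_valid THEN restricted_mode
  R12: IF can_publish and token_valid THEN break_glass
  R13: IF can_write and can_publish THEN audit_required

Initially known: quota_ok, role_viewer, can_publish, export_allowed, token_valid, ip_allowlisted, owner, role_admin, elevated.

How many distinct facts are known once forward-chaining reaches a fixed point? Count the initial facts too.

19

Round 1 fires R2, R3, R11, R12, giving can_write, can_invite, restricted_mode, break_glass.
Round 2 fires R6, R10, R13, giving device_trusted, mfa_enrolled, audit_required.
Round 3 fires R4, R9, giving can_read, admin_console.
Round 4 fires R1, giving session_fresh.
Closure: {admin_console, audit_required, break_glass, can_invite, can_publish, can_read, can_write, device_trusted, elevated, export_allowed, ip_allowlisted, mfa_enrolled, owner, quota_ok, restricted_mode, role_admin, role_viewer, session_fresh, token_valid} — 19 facts.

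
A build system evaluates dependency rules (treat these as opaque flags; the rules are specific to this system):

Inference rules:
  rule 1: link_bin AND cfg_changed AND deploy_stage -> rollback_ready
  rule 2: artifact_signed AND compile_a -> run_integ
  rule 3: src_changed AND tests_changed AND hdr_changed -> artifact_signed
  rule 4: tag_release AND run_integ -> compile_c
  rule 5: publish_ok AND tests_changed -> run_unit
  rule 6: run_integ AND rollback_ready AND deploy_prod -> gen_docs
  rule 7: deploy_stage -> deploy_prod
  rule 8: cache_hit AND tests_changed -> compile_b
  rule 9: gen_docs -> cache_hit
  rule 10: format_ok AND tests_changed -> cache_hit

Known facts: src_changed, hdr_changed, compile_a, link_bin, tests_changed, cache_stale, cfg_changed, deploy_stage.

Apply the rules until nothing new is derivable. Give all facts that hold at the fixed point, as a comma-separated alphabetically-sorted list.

Round 1 fires rule 1, rule 3, rule 7, giving rollback_ready, artifact_signed, deploy_prod.
Round 2 fires rule 2, giving run_integ.
Round 3 fires rule 6, giving gen_docs.
Round 4 fires rule 9, giving cache_hit.
Round 5 fires rule 8, giving compile_b.

artifact_signed, cache_hit, cache_stale, cfg_changed, compile_a, compile_b, deploy_prod, deploy_stage, gen_docs, hdr_changed, link_bin, rollback_ready, run_integ, src_changed, tests_changed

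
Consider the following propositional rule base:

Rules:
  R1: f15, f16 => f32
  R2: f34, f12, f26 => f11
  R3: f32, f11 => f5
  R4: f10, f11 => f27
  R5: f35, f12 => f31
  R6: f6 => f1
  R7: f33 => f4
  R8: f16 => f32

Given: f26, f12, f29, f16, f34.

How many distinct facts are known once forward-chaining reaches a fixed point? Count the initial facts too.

8

Round 1 — R2, R8, derive f11, f32.
Round 2 — R3, derive f5.
Closure: {f11, f12, f16, f26, f29, f32, f34, f5} — 8 facts.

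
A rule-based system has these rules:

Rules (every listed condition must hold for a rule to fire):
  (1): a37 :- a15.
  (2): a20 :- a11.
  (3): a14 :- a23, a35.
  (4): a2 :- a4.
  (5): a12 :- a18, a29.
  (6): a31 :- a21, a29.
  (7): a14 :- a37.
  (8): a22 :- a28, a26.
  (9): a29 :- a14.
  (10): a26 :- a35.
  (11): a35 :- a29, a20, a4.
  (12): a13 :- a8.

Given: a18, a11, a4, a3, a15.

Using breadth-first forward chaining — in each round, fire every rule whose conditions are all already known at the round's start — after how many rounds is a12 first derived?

Round 1: (1) [a37 :- a15.]; (2) [a20 :- a11.]; (4) [a2 :- a4.]. Adds a37, a20, a2.
Round 2: (7) [a14 :- a37.]. Adds a14.
Round 3: (9) [a29 :- a14.]. Adds a29.
Round 4: (5) [a12 :- a18, a29.]; (11) [a35 :- a29, a20, a4.]. Adds a12, a35.
a12 first appears in round 4.

4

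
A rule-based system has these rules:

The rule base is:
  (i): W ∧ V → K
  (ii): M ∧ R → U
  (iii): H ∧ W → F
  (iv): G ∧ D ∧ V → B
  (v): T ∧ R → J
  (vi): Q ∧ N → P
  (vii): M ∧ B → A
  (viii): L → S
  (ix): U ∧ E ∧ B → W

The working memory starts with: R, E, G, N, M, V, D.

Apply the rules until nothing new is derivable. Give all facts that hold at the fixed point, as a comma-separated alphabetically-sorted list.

[1] (ii) [M ∧ R → U]; (iv) [G ∧ D ∧ V → B]. ⇒ new: U, B.
[2] (vii) [M ∧ B → A]; (ix) [U ∧ E ∧ B → W]. ⇒ new: A, W.
[3] (i) [W ∧ V → K]. ⇒ new: K.

A, B, D, E, G, K, M, N, R, U, V, W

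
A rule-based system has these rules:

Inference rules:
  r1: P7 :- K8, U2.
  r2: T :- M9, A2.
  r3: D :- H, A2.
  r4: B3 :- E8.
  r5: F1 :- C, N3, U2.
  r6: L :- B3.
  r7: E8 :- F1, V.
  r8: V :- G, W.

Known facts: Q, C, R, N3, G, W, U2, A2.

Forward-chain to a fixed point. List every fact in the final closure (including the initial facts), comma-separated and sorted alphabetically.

Round 1: r5 [F1 :- C, N3, U2.]; r8 [V :- G, W.]. New: F1, V.
Round 2: r7 [E8 :- F1, V.]. New: E8.
Round 3: r4 [B3 :- E8.]. New: B3.
Round 4: r6 [L :- B3.]. New: L.

A2, B3, C, E8, F1, G, L, N3, Q, R, U2, V, W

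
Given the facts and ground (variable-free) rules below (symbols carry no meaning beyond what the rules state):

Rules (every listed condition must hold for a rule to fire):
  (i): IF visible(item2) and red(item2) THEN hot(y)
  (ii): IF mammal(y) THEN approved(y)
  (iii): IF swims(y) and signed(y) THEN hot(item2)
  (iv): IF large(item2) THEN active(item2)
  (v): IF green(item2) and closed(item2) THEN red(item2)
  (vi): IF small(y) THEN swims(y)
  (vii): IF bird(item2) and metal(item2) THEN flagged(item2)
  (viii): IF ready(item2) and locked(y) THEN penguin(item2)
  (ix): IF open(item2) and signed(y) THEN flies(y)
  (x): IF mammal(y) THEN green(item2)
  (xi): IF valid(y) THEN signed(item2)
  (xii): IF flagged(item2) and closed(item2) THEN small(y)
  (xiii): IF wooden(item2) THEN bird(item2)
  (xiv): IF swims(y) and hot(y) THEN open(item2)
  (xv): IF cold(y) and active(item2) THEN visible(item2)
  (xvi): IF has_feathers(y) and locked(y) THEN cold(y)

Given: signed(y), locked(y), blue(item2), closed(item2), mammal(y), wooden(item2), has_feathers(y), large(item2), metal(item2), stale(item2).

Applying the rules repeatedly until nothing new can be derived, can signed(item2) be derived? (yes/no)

Round 1: (ii) [IF mammal(y) THEN approved(y)]; (iv) [IF large(item2) THEN active(item2)]; (x) [IF mammal(y) THEN green(item2)]; (xiii) [IF wooden(item2) THEN bird(item2)]; (xvi) [IF has_feathers(y) and locked(y) THEN cold(y)]. Adds approved(y), active(item2), green(item2), bird(item2), cold(y).
Round 2: (v) [IF green(item2) and closed(item2) THEN red(item2)]; (vii) [IF bird(item2) and metal(item2) THEN flagged(item2)]; (xv) [IF cold(y) and active(item2) THEN visible(item2)]. Adds red(item2), flagged(item2), visible(item2).
Round 3: (i) [IF visible(item2) and red(item2) THEN hot(y)]; (xii) [IF flagged(item2) and closed(item2) THEN small(y)]. Adds hot(y), small(y).
Round 4: (vi) [IF small(y) THEN swims(y)]. Adds swims(y).
Round 5: (iii) [IF swims(y) and signed(y) THEN hot(item2)]; (xiv) [IF swims(y) and hot(y) THEN open(item2)]. Adds hot(item2), open(item2).
Round 6: (ix) [IF open(item2) and signed(y) THEN flies(y)]. Adds flies(y).
Fixed point reached. signed(item2) is concluded only by (xi); (xi) needs valid(y) (never derived).

no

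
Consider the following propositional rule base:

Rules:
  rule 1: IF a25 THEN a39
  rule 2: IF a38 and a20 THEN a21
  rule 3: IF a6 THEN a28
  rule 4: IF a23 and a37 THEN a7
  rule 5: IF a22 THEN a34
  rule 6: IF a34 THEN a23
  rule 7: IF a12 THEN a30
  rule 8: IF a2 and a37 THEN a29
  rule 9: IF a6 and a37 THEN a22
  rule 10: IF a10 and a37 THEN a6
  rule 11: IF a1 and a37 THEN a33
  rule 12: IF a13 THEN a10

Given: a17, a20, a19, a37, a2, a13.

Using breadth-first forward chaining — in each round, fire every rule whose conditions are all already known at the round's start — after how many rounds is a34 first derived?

Round 1 fires rule 8, rule 12, giving a29, a10.
Round 2 fires rule 10, giving a6.
Round 3 fires rule 3, rule 9, giving a28, a22.
Round 4 fires rule 5, giving a34.
a34 first appears in round 4.

4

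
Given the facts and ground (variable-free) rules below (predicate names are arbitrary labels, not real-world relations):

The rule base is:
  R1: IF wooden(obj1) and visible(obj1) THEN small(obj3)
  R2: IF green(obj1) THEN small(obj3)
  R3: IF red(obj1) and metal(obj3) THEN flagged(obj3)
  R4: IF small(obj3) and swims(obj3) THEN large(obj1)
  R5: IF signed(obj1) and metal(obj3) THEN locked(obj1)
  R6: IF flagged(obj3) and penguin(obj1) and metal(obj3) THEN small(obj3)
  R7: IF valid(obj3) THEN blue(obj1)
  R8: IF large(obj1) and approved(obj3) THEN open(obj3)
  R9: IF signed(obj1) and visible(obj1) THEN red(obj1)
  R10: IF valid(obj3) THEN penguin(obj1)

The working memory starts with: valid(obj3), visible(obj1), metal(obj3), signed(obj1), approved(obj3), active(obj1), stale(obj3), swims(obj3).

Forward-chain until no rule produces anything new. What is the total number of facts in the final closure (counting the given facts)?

Round 1: R5 [IF signed(obj1) and metal(obj3) THEN locked(obj1)]; R7 [IF valid(obj3) THEN blue(obj1)]; R9 [IF signed(obj1) and visible(obj1) THEN red(obj1)]; R10 [IF valid(obj3) THEN penguin(obj1)]. Adds locked(obj1), blue(obj1), red(obj1), penguin(obj1).
Round 2: R3 [IF red(obj1) and metal(obj3) THEN flagged(obj3)]. Adds flagged(obj3).
Round 3: R6 [IF flagged(obj3) and penguin(obj1) and metal(obj3) THEN small(obj3)]. Adds small(obj3).
Round 4: R4 [IF small(obj3) and swims(obj3) THEN large(obj1)]. Adds large(obj1).
Round 5: R8 [IF large(obj1) and approved(obj3) THEN open(obj3)]. Adds open(obj3).
Closure: {active(obj1), approved(obj3), blue(obj1), flagged(obj3), large(obj1), locked(obj1), metal(obj3), open(obj3), penguin(obj1), red(obj1), signed(obj1), small(obj3), stale(obj3), swims(obj3), valid(obj3), visible(obj1)} — 16 facts.

16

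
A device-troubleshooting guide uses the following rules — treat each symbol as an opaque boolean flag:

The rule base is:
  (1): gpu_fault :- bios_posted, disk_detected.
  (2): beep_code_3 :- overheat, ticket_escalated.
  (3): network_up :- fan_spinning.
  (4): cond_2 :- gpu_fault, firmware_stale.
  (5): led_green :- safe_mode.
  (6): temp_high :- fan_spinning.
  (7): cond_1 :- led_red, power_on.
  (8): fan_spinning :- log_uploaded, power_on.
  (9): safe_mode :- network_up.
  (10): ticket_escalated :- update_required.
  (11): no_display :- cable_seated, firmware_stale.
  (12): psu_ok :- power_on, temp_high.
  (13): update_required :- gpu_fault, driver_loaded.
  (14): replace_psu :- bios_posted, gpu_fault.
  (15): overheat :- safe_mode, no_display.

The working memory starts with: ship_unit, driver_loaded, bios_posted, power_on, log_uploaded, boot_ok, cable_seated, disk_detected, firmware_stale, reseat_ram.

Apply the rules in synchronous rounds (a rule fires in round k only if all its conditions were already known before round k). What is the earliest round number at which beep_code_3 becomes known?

Round 1 — (1), (8), (11), derive gpu_fault, fan_spinning, no_display.
Round 2 — (3), (4), (6), (13), (14), derive network_up, cond_2, temp_high, update_required, replace_psu.
Round 3 — (9), (10), (12), derive safe_mode, ticket_escalated, psu_ok.
Round 4 — (5), (15), derive led_green, overheat.
Round 5 — (2), derive beep_code_3.
beep_code_3 first appears in round 5.

5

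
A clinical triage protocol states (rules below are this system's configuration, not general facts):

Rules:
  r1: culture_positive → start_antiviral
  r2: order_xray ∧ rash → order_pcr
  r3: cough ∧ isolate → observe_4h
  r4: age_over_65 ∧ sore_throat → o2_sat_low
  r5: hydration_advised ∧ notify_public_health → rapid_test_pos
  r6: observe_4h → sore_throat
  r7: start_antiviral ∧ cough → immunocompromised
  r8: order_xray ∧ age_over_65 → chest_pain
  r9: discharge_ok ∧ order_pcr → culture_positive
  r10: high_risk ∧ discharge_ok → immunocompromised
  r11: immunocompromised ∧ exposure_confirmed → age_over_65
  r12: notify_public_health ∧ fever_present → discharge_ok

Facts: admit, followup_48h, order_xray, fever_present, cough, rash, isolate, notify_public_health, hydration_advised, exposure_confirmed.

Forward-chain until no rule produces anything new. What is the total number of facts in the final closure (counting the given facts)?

Round 1: r2 [order_xray ∧ rash → order_pcr]; r3 [cough ∧ isolate → observe_4h]; r5 [hydration_advised ∧ notify_public_health → rapid_test_pos]; r12 [notify_public_health ∧ fever_present → discharge_ok]. New: order_pcr, observe_4h, rapid_test_pos, discharge_ok.
Round 2: r6 [observe_4h → sore_throat]; r9 [discharge_ok ∧ order_pcr → culture_positive]. New: sore_throat, culture_positive.
Round 3: r1 [culture_positive → start_antiviral]. New: start_antiviral.
Round 4: r7 [start_antiviral ∧ cough → immunocompromised]. New: immunocompromised.
Round 5: r11 [immunocompromised ∧ exposure_confirmed → age_over_65]. New: age_over_65.
Round 6: r4 [age_over_65 ∧ sore_throat → o2_sat_low]; r8 [order_xray ∧ age_over_65 → chest_pain]. New: o2_sat_low, chest_pain.
Closure: {admit, age_over_65, chest_pain, cough, culture_positive, discharge_ok, exposure_confirmed, fever_present, followup_48h, hydration_advised, immunocompromised, isolate, notify_public_health, o2_sat_low, observe_4h, order_pcr, order_xray, rapid_test_pos, rash, sore_throat, start_antiviral} — 21 facts.

21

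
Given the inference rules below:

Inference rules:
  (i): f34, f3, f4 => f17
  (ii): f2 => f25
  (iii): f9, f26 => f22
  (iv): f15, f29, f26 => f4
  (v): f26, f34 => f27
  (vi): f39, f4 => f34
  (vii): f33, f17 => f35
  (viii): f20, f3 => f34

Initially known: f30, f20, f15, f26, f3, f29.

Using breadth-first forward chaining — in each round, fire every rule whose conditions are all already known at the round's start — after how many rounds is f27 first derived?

Round 1 — (iv), (viii), derive f4, f34.
Round 2 — (i), (v), derive f17, f27.
f27 first appears in round 2.

2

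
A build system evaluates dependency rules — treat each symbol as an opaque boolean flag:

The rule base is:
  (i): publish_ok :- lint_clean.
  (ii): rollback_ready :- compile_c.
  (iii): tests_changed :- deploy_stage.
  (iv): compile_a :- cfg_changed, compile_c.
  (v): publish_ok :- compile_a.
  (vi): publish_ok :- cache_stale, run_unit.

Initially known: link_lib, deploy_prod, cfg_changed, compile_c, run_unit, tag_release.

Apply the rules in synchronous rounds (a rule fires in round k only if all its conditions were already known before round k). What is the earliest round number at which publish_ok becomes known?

2

[1] (ii) [rollback_ready :- compile_c.]; (iv) [compile_a :- cfg_changed, compile_c.]. ⇒ new: rollback_ready, compile_a.
[2] (v) [publish_ok :- compile_a.]. ⇒ new: publish_ok.
publish_ok first appears in round 2.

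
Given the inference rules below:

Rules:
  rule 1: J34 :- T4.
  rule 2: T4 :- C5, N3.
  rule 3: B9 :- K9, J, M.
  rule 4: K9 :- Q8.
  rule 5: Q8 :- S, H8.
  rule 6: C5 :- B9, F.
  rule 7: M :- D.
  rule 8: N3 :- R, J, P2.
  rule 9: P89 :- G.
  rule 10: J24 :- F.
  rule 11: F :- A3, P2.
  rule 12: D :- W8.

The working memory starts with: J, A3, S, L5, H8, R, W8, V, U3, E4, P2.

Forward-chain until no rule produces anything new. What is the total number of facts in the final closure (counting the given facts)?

22

Round 1: rule 5 [Q8 :- S, H8.]; rule 8 [N3 :- R, J, P2.]; rule 11 [F :- A3, P2.]; rule 12 [D :- W8.]. Adds Q8, N3, F, D.
Round 2: rule 4 [K9 :- Q8.]; rule 7 [M :- D.]; rule 10 [J24 :- F.]. Adds K9, M, J24.
Round 3: rule 3 [B9 :- K9, J, M.]. Adds B9.
Round 4: rule 6 [C5 :- B9, F.]. Adds C5.
Round 5: rule 2 [T4 :- C5, N3.]. Adds T4.
Round 6: rule 1 [J34 :- T4.]. Adds J34.
Closure: {A3, B9, C5, D, E4, F, H8, J, J24, J34, K9, L5, M, N3, P2, Q8, R, S, T4, U3, V, W8} — 22 facts.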